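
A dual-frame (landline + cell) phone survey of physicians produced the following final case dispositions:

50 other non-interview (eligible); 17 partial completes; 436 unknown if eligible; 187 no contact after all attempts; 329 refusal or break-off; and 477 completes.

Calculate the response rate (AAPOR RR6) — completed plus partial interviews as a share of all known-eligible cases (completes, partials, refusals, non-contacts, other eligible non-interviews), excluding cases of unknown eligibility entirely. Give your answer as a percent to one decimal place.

Numerator → 477 + 17 = 494
Denom → 477 + 17 + 329 + 187 + 50 = 1060
RR6 = 494 / 1060 = 0.4660

46.6%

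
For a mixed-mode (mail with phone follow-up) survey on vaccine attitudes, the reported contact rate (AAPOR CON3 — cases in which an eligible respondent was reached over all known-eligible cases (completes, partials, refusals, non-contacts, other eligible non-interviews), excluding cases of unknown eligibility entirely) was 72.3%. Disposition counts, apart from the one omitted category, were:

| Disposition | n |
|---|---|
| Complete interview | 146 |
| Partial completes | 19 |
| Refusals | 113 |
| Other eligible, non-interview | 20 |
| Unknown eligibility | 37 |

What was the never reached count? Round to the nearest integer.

Numerator = 146 + 19 + 113 + 20 = 298
CON3 = 298 / D = 0.723
D = 298 / 0.723 = 412.2
Rest of base = 298
never reached = 412.2 − 298 ≈ 114

114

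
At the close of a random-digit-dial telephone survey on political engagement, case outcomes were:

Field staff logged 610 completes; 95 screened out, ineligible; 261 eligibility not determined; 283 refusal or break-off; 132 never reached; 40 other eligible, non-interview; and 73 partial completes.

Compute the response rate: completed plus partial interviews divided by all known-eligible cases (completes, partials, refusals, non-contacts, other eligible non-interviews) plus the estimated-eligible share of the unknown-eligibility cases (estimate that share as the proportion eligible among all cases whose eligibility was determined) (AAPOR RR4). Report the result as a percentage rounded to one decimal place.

Top = 610 + 73 = 683
Known eligible = 610 + 73 + 283 + 132 + 40 = 1138
e = 1138 / (1138 + 95) = 1138 / 1233 = 0.9230
Eligible share of unknowns = 0.9230 × 261 = 240.90
Denominator = 1138 + 240.90 = 1378.90
RR4 = 683 / 1378.90 = 0.4953

49.5%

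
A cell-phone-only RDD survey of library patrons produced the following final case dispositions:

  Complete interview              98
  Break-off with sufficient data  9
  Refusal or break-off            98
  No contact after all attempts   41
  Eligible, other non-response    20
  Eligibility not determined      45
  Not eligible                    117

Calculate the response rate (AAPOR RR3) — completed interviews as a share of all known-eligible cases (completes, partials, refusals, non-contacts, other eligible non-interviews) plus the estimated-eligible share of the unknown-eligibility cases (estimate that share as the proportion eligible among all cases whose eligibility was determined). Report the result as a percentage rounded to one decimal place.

Num: 98
Determined eligible: 98 + 9 + 98 + 41 + 20 = 266
e = 266 / (266 + 117) = 266 / 383 = 0.6945
Estimated eligible among unknowns: 0.6945 × 45 = 31.25
Denom: 266 + 31.25 = 297.25
RR3 = 98 / 297.25 = 0.3297

33.0%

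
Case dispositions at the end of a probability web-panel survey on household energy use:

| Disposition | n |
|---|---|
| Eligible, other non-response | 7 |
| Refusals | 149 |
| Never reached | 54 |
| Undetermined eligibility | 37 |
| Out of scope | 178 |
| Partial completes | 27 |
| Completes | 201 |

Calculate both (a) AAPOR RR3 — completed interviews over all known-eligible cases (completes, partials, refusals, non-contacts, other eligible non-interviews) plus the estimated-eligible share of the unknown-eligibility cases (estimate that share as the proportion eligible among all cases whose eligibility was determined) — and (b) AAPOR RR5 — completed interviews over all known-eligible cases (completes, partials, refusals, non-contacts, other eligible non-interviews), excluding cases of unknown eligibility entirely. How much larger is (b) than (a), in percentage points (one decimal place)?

Num → 201
Known eligible → 201 + 27 + 149 + 54 + 7 = 438
e = 438 / (438 + 178) = 438 / 616 = 0.7110
Eligible share of unknowns → 0.7110 × 37 = 26.31
Denominator → 438 + 26.31 = 464.31
RR3 = 201 / 464.31 = 0.4329
Denominator → 201 + 27 + 149 + 54 + 7 = 438
RR5 = 201 / 438 = 0.4589
Difference = 45.89 − 43.29 = 2.60 percentage points

2.6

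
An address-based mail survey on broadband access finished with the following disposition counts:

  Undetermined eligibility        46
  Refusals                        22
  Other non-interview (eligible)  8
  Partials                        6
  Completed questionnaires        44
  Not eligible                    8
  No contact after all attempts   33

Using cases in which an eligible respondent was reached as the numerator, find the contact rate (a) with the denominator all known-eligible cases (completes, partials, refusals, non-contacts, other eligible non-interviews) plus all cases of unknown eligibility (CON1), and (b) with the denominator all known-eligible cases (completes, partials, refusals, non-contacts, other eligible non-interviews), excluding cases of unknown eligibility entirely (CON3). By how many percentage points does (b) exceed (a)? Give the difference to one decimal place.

Numerator → 44 + 6 + 22 + 8 = 80
Denom → 44 + 6 + 22 + 33 + 8 + 46 = 159
CON1 = 80 / 159 = 0.5031
Denom → 44 + 6 + 22 + 33 + 8 = 113
CON3 = 80 / 113 = 0.7080
Difference = 70.80 − 50.31 = 20.49 percentage points

20.5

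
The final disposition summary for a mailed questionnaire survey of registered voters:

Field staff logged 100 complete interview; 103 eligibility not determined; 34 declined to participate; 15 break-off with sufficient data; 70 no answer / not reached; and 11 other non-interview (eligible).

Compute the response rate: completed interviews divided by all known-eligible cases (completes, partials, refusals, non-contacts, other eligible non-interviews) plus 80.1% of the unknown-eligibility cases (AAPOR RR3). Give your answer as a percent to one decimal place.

Numerator = 100
Eligible (known) = 100 + 15 + 34 + 70 + 11 = 230
Estimated eligible among unknowns = 0.8010 × 103 = 82.50
Base = 230 + 82.50 = 312.50
RR3 = 100 / 312.50 = 0.3200

32.0%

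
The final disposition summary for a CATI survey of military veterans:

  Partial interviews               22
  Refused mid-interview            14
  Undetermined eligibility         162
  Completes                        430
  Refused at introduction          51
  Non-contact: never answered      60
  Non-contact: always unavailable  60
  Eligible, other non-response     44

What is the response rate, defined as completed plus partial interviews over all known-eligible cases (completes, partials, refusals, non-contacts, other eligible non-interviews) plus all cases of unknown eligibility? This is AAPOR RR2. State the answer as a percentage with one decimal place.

53.6%

Refusals = 51 + 14 = 65
No answer / not reached = 60 + 60 = 120
Top = 430 + 22 = 452
Denom = 430 + 22 + 65 + 120 + 44 + 162 = 843
RR2 = 452 / 843 = 0.5362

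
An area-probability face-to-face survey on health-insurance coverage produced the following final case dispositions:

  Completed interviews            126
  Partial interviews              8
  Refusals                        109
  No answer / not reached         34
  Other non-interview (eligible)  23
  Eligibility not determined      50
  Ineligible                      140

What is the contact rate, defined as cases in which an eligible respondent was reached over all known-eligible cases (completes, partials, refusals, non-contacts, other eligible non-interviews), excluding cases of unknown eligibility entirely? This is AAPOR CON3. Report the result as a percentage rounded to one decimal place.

Top → 126 + 8 + 109 + 23 = 266
Denom → 126 + 8 + 109 + 34 + 23 = 300
CON3 = 266 / 300 = 0.8867

88.7%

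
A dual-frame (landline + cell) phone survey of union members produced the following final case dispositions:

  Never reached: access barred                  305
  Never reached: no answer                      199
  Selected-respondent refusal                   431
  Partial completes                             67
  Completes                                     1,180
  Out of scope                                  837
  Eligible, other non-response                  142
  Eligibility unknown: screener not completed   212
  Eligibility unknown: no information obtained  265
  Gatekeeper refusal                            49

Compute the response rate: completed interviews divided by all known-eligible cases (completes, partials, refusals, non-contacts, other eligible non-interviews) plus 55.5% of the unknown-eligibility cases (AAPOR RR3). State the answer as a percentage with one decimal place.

Refused = 49 + 431 = 480
Non-contacts = 199 + 305 = 504
Undetermined eligibility = 212 + 265 = 477
Top → 1180
Known eligible → 1180 + 67 + 480 + 504 + 142 = 2373
e × U → 0.5550 × 477 = 264.74
Denominator → 2373 + 264.74 = 2637.74
RR3 = 1180 / 2637.74 = 0.4474

44.7%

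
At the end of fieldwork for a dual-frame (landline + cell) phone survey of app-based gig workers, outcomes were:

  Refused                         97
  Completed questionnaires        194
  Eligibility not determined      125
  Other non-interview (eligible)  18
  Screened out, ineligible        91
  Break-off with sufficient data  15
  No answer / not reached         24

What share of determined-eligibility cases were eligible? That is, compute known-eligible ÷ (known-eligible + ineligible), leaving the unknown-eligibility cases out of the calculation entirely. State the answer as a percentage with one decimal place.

79.3%

Known eligible: 194 + 15 + 97 + 24 + 18 = 348
e = 348 / (348 + 91) = 348 / 439 = 0.7927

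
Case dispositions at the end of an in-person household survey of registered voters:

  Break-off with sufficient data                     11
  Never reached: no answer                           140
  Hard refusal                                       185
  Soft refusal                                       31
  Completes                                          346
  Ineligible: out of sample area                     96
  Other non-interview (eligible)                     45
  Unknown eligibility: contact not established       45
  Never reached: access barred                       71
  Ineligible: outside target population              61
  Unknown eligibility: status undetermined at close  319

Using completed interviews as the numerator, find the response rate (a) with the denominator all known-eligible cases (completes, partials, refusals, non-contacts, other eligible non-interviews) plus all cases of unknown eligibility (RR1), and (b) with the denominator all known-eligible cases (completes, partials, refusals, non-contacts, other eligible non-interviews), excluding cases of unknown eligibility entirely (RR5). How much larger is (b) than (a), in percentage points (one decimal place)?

12.7

Refusal or break-off = 185 + 31 = 216
No contact after all attempts = 140 + 71 = 211
Unknown eligibility = 45 + 319 = 364
Screened out, ineligible = 61 + 96 = 157
Num: 346
Base: 346 + 11 + 216 + 211 + 45 + 364 = 1193
RR1 = 346 / 1193 = 0.2900
Base: 346 + 11 + 216 + 211 + 45 = 829
RR5 = 346 / 829 = 0.4174
Difference = 41.74 − 29.00 = 12.74 percentage points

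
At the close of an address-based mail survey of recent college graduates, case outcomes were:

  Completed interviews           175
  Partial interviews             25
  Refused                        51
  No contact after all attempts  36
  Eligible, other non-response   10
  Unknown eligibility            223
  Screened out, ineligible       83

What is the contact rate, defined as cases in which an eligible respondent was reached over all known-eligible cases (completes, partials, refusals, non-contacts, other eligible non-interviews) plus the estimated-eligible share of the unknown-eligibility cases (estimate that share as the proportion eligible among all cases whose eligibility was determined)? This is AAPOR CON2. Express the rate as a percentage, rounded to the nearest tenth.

Top = 175 + 25 + 51 + 10 = 261
Eligible (known) = 175 + 25 + 51 + 36 + 10 = 297
e = 297 / (297 + 83) = 297 / 380 = 0.7816
Estimated eligible among unknowns = 0.7816 × 223 = 174.30
Denominator = 297 + 174.30 = 471.30
CON2 = 261 / 471.30 = 0.5538

55.4%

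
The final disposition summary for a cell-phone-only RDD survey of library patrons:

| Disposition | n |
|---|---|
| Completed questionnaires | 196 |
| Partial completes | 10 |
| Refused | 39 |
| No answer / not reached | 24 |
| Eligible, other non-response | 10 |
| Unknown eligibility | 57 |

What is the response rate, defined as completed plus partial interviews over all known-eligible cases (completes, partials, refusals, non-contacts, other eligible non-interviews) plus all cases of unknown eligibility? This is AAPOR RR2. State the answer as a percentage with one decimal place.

Top: 196 + 10 = 206
Denominator: 196 + 10 + 39 + 24 + 10 + 57 = 336
RR2 = 206 / 336 = 0.6131

61.3%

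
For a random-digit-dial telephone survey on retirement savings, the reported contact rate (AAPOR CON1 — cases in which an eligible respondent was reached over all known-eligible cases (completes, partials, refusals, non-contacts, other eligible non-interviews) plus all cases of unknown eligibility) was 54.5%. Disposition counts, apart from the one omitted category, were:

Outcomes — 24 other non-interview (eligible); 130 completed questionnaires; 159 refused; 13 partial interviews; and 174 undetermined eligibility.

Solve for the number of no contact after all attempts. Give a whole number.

Numerator = 130 + 13 + 159 + 24 = 326
CON1 = 326 / D = 0.545
D = 326 / 0.545 = 598.2
Remaining denominator categories sum to 500
no contact after all attempts = 598.2 − 500 ≈ 98

98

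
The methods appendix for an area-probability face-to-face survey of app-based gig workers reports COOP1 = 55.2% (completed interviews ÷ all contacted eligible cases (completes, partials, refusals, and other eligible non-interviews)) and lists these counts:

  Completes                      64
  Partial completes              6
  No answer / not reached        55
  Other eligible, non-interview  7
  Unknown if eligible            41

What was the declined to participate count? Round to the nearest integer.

39

COOP1 = 64 / D = 0.552
D = 64 / 0.552 = 115.9
Remaining denominator categories sum to 77
declined to participate = 115.9 − 77 ≈ 39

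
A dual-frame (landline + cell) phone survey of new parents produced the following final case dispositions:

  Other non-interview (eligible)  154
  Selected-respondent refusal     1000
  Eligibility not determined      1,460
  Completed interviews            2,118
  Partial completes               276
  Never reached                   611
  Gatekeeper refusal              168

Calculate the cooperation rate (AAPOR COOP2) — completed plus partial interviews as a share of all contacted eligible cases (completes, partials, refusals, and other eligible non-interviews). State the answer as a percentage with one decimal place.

Declined to participate = 168 + 1000 = 1168
Top = 2118 + 276 = 2394
Base = 2118 + 276 + 1168 + 154 = 3716
COOP2 = 2394 / 3716 = 0.6442

64.4%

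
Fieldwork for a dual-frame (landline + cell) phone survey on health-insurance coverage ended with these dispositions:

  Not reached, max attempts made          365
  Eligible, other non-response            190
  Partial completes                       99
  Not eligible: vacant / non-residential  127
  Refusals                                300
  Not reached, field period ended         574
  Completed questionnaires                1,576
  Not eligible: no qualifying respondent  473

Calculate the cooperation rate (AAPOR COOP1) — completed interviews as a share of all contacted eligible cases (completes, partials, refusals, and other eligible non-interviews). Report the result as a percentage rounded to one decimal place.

72.8%

No answer / not reached = 574 + 365 = 939
Not eligible = 473 + 127 = 600
Top: 1576
Denom: 1576 + 99 + 300 + 190 = 2165
COOP1 = 1576 / 2165 = 0.7279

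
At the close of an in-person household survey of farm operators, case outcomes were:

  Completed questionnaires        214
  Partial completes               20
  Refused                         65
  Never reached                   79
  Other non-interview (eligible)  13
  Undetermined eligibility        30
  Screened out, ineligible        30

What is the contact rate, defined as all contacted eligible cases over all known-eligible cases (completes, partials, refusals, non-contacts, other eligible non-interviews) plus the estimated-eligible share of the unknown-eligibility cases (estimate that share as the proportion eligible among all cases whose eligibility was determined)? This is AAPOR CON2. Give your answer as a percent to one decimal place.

74.5%

Num: 214 + 20 + 65 + 13 = 312
Determined eligible: 214 + 20 + 65 + 79 + 13 = 391
e = 391 / (391 + 30) = 391 / 421 = 0.9287
e × U: 0.9287 × 30 = 27.86
Denom: 391 + 27.86 = 418.86
CON2 = 312 / 418.86 = 0.7449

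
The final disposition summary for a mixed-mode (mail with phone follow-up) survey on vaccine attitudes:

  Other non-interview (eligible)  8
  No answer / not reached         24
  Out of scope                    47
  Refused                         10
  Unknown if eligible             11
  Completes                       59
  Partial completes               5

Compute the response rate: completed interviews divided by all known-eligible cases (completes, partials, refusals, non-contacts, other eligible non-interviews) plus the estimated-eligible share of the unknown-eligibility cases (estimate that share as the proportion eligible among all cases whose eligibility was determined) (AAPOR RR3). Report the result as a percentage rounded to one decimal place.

Numerator = 59
Determined eligible = 59 + 5 + 10 + 24 + 8 = 106
e = 106 / (106 + 47) = 106 / 153 = 0.6928
Eligible share of unknowns = 0.6928 × 11 = 7.62
Base = 106 + 7.62 = 113.62
RR3 = 59 / 113.62 = 0.5193

51.9%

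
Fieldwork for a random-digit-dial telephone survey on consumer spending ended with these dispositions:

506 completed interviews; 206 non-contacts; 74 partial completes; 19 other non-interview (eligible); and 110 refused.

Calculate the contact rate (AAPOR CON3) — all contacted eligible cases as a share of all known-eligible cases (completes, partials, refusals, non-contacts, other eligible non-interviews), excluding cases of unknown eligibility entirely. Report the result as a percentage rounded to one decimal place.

77.5%

Top: 506 + 74 + 110 + 19 = 709
Denominator: 506 + 74 + 110 + 206 + 19 = 915
CON3 = 709 / 915 = 0.7749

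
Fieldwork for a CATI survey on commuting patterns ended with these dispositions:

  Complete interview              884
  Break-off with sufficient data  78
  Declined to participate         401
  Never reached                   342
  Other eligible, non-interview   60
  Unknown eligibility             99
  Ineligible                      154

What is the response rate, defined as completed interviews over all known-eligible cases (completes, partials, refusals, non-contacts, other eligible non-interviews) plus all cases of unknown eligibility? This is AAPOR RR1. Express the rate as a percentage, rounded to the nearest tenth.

Top → 884
Base → 884 + 78 + 401 + 342 + 60 + 99 = 1864
RR1 = 884 / 1864 = 0.4742

47.4%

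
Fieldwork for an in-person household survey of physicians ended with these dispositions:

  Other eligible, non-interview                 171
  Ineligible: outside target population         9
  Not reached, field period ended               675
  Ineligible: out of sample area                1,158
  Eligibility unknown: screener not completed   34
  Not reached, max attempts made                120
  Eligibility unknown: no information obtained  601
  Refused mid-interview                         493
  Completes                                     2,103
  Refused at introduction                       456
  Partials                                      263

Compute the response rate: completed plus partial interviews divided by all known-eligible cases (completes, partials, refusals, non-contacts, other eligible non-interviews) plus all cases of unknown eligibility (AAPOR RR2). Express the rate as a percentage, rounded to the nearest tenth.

Refused = 456 + 493 = 949
No answer / not reached = 675 + 120 = 795
Undetermined eligibility = 34 + 601 = 635
Out of scope = 9 + 1158 = 1167
Num → 2103 + 263 = 2366
Base → 2103 + 263 + 949 + 795 + 171 + 635 = 4916
RR2 = 2366 / 4916 = 0.4813

48.1%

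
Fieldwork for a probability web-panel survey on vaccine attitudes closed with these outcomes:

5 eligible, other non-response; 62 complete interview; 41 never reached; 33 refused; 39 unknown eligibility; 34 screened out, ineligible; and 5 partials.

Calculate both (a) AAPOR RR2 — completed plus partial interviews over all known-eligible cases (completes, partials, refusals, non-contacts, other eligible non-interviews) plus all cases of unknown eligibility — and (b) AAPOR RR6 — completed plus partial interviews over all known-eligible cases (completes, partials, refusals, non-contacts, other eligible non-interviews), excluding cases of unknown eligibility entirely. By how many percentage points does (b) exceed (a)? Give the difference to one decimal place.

9.7

Top: 62 + 5 = 67
Denom: 62 + 5 + 33 + 41 + 5 + 39 = 185
RR2 = 67 / 185 = 0.3622
Denom: 62 + 5 + 33 + 41 + 5 = 146
RR6 = 67 / 146 = 0.4589
Difference = 45.89 − 36.22 = 9.67 percentage points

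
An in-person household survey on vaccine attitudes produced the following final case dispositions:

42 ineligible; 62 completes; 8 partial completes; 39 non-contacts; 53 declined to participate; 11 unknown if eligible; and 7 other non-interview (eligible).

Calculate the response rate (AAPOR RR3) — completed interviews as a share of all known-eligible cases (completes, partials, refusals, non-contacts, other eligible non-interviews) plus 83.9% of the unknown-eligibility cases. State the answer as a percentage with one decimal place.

34.8%

Numerator: 62
Determined eligible: 62 + 8 + 53 + 39 + 7 = 169
Estimated eligible among unknowns: 0.8390 × 11 = 9.23
Denom: 169 + 9.23 = 178.23
RR3 = 62 / 178.23 = 0.3479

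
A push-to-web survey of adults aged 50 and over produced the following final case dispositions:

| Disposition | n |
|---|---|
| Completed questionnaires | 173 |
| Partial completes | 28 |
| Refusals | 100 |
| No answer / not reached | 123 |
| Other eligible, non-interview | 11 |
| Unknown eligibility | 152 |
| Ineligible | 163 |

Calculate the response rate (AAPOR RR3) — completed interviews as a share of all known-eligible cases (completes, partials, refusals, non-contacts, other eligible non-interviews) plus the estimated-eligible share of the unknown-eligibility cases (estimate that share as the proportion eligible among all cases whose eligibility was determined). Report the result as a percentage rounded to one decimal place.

31.7%

Numerator = 173
Known eligible = 173 + 28 + 100 + 123 + 11 = 435
e = 435 / (435 + 163) = 435 / 598 = 0.7274
Eligible share of unknowns = 0.7274 × 152 = 110.56
Denominator = 435 + 110.56 = 545.56
RR3 = 173 / 545.56 = 0.3171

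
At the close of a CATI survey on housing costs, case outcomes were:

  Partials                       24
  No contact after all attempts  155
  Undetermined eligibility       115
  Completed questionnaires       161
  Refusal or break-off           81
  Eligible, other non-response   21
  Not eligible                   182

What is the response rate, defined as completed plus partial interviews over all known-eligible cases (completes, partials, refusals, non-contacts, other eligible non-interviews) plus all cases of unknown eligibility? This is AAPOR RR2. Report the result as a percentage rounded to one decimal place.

33.2%

Top: 161 + 24 = 185
Denominator: 161 + 24 + 81 + 155 + 21 + 115 = 557
RR2 = 185 / 557 = 0.3321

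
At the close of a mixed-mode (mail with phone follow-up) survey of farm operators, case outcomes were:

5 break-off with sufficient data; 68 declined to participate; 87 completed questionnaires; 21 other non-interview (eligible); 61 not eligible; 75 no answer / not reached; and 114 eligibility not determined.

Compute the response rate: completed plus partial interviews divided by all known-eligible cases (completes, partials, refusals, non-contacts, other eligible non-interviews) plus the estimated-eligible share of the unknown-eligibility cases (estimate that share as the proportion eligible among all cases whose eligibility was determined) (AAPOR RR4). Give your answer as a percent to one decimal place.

Num: 87 + 5 = 92
Eligible (known): 87 + 5 + 68 + 75 + 21 = 256
e = 256 / (256 + 61) = 256 / 317 = 0.8076
Eligible share of unknowns: 0.8076 × 114 = 92.07
Denom: 256 + 92.07 = 348.07
RR4 = 92 / 348.07 = 0.2643

26.4%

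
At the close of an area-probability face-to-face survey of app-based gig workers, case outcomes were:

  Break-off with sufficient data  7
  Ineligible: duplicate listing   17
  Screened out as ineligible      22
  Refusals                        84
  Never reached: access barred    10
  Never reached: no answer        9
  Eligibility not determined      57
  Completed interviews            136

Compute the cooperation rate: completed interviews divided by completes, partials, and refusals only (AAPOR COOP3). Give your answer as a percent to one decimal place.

No contact after all attempts = 9 + 10 = 19
Screened out, ineligible = 22 + 17 = 39
Numerator = 136
Denom = 136 + 7 + 84 = 227
COOP3 = 136 / 227 = 0.5991

59.9%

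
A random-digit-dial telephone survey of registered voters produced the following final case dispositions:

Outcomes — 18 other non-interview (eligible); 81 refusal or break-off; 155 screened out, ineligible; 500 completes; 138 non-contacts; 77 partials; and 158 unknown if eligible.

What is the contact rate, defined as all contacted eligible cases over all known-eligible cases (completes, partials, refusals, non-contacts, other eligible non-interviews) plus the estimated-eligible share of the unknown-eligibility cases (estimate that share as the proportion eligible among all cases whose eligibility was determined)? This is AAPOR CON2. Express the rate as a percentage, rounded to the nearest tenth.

71.4%

Top → 500 + 77 + 81 + 18 = 676
Eligible (known) → 500 + 77 + 81 + 138 + 18 = 814
e = 814 / (814 + 155) = 814 / 969 = 0.8400
e × U → 0.8400 × 158 = 132.72
Denom → 814 + 132.72 = 946.72
CON2 = 676 / 946.72 = 0.7140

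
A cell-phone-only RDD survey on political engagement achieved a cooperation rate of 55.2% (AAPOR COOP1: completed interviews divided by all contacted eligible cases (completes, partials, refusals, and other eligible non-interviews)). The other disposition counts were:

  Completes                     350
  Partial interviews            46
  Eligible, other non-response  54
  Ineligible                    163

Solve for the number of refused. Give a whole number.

184

COOP1 = 350 / D = 0.552
D = 350 / 0.552 = 634.1
Other denominator terms total 450
refused = 634.1 − 450 ≈ 184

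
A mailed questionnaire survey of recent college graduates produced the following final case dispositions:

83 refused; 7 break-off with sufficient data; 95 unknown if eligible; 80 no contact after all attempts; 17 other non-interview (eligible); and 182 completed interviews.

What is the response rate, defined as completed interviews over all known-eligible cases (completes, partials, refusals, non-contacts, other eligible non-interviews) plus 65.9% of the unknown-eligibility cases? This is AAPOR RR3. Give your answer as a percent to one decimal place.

42.2%

Top → 182
Eligible (known) → 182 + 7 + 83 + 80 + 17 = 369
e × U → 0.6590 × 95 = 62.61
Denom → 369 + 62.61 = 431.61
RR3 = 182 / 431.61 = 0.4217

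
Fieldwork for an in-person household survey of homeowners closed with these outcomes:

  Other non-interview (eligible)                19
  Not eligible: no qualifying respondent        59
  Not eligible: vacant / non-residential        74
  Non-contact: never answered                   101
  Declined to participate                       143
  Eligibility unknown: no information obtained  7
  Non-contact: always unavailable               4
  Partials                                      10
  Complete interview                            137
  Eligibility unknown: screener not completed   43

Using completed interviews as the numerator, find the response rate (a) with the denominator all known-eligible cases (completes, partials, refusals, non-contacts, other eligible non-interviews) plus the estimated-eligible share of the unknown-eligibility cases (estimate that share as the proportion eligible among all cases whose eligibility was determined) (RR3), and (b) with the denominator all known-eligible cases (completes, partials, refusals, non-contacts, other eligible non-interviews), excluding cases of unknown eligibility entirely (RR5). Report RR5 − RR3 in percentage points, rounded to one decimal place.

No answer / not reached = 101 + 4 = 105
Undetermined eligibility = 43 + 7 = 50
Not eligible = 59 + 74 = 133
Numerator → 137
Known eligible → 137 + 10 + 143 + 105 + 19 = 414
e = 414 / (414 + 133) = 414 / 547 = 0.7569
e × U → 0.7569 × 50 = 37.84
Base → 414 + 37.84 = 451.84
RR3 = 137 / 451.84 = 0.3032
Base → 137 + 10 + 143 + 105 + 19 = 414
RR5 = 137 / 414 = 0.3309
Difference = 33.09 − 30.32 = 2.77 percentage points

2.8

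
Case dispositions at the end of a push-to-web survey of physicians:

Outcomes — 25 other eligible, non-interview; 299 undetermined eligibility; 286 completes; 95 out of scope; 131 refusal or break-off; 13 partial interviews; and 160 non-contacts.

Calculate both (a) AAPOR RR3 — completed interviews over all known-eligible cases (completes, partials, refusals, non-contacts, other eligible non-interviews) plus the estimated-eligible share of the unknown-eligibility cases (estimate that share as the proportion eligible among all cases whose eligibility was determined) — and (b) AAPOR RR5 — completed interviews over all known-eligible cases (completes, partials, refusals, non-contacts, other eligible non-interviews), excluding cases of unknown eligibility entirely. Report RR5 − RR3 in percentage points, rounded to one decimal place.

13.8

Num → 286
Known eligible → 286 + 13 + 131 + 160 + 25 = 615
e = 615 / (615 + 95) = 615 / 710 = 0.8662
e × U → 0.8662 × 299 = 258.99
Base → 615 + 258.99 = 873.99
RR3 = 286 / 873.99 = 0.3272
Base → 286 + 13 + 131 + 160 + 25 = 615
RR5 = 286 / 615 = 0.4650
Difference = 46.50 − 32.72 = 13.78 percentage points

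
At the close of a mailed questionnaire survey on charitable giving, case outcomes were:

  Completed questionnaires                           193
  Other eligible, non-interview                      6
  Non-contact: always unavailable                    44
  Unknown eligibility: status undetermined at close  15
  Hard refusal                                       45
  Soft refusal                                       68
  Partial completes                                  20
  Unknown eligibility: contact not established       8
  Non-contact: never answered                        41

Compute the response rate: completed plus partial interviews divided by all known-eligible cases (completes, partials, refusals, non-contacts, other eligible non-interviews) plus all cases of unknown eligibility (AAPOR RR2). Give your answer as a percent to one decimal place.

Refusal or break-off = 45 + 68 = 113
No answer / not reached = 41 + 44 = 85
Eligibility not determined = 8 + 15 = 23
Top → 193 + 20 = 213
Denom → 193 + 20 + 113 + 85 + 6 + 23 = 440
RR2 = 213 / 440 = 0.4841

48.4%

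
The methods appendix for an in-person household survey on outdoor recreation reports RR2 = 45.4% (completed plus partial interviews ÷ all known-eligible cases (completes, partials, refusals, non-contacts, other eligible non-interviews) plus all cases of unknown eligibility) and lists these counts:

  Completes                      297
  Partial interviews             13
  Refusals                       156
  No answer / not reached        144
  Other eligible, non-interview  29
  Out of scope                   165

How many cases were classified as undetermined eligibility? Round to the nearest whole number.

Numerator → 297 + 13 = 310
RR2 = 310 / D = 0.454
D = 310 / 0.454 = 682.8
Other denominator terms total 639
undetermined eligibility = 682.8 − 639 ≈ 44

44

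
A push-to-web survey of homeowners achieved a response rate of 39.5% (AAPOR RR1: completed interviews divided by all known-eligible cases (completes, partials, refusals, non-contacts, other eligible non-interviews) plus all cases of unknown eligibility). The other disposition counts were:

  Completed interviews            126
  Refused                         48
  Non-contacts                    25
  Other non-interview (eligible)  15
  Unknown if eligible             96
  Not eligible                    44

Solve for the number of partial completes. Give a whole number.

9

RR1 = 126 / D = 0.395
D = 126 / 0.395 = 319.0
Rest of base = 310
partial completes = 319.0 − 310 ≈ 9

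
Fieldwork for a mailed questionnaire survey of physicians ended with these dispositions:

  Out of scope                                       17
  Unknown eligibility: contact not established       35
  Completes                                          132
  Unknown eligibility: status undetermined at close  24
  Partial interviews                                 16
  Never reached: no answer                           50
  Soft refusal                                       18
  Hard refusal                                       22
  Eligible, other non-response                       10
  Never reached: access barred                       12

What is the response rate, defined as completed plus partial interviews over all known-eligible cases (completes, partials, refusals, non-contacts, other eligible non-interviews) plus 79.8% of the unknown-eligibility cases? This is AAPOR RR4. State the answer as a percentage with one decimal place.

Refusal or break-off = 22 + 18 = 40
Never reached = 50 + 12 = 62
Unknown eligibility = 35 + 24 = 59
Num → 132 + 16 = 148
Determined eligible → 132 + 16 + 40 + 62 + 10 = 260
e × U → 0.7980 × 59 = 47.08
Base → 260 + 47.08 = 307.08
RR4 = 148 / 307.08 = 0.4820

48.2%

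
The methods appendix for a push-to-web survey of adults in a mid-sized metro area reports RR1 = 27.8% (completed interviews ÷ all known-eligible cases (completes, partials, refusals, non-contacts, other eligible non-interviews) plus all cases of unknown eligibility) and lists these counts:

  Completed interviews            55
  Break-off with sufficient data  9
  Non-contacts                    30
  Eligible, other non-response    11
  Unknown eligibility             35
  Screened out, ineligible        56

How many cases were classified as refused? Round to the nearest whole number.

58

RR1 = 55 / D = 0.278
D = 55 / 0.278 = 197.8
Remaining denominator categories sum to 140
refused = 197.8 − 140 ≈ 58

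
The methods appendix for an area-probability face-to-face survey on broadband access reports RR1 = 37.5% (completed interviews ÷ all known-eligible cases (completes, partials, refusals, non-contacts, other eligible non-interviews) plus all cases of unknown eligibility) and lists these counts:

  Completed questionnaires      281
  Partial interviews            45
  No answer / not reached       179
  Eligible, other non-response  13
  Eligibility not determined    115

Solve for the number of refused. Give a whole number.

116

RR1 = 281 / D = 0.375
D = 281 / 0.375 = 749.3
Rest of base = 633
refused = 749.3 − 633 ≈ 116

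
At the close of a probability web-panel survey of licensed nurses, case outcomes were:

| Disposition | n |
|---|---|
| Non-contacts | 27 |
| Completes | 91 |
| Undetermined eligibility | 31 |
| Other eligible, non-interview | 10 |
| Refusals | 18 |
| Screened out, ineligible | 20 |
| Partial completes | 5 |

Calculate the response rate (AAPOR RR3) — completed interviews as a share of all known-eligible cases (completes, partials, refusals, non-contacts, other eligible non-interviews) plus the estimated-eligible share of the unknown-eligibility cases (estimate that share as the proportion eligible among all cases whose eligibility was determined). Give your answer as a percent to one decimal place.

Numerator = 91
Known eligible = 91 + 5 + 18 + 27 + 10 = 151
e = 151 / (151 + 20) = 151 / 171 = 0.8830
Estimated eligible among unknowns = 0.8830 × 31 = 27.37
Denom = 151 + 27.37 = 178.37
RR3 = 91 / 178.37 = 0.5102

51.0%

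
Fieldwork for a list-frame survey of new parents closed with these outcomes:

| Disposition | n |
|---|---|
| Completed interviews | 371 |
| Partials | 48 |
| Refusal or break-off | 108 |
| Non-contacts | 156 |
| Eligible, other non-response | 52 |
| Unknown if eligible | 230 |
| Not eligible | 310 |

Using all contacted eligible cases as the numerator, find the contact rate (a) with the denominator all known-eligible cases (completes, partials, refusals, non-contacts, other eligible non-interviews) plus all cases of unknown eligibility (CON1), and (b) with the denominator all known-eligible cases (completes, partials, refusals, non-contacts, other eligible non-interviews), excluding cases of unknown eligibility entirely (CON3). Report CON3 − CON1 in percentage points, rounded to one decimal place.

Top: 371 + 48 + 108 + 52 = 579
Denom: 371 + 48 + 108 + 156 + 52 + 230 = 965
CON1 = 579 / 965 = 0.6000
Denom: 371 + 48 + 108 + 156 + 52 = 735
CON3 = 579 / 735 = 0.7878
Difference = 78.78 − 60.00 = 18.78 percentage points

18.8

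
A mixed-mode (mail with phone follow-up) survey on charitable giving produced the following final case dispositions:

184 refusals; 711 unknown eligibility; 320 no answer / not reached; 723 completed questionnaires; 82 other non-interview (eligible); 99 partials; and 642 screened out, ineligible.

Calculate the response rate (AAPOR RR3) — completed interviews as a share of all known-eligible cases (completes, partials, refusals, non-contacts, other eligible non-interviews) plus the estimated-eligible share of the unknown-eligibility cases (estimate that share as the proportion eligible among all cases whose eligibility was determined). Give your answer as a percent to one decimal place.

38.1%

Top = 723
Eligible (known) = 723 + 99 + 184 + 320 + 82 = 1408
e = 1408 / (1408 + 642) = 1408 / 2050 = 0.6868
e × U = 0.6868 × 711 = 488.31
Denominator = 1408 + 488.31 = 1896.31
RR3 = 723 / 1896.31 = 0.3813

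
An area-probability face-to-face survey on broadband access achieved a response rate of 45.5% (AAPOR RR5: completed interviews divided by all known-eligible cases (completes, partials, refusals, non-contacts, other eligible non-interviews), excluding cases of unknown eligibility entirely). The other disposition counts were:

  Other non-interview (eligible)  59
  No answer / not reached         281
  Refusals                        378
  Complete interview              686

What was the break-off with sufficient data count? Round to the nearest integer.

104

RR5 = 686 / D = 0.455
D = 686 / 0.455 = 1507.7
Other denominator terms total 1404
break-off with sufficient data = 1507.7 − 1404 ≈ 104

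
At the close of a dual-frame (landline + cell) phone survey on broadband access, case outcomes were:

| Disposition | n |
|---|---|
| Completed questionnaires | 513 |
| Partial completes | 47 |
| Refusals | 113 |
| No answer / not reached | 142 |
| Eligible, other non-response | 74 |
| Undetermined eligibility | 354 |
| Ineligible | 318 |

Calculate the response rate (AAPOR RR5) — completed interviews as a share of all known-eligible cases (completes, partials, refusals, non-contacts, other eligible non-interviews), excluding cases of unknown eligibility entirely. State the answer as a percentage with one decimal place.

57.7%

Num: 513
Denom: 513 + 47 + 113 + 142 + 74 = 889
RR5 = 513 / 889 = 0.5771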